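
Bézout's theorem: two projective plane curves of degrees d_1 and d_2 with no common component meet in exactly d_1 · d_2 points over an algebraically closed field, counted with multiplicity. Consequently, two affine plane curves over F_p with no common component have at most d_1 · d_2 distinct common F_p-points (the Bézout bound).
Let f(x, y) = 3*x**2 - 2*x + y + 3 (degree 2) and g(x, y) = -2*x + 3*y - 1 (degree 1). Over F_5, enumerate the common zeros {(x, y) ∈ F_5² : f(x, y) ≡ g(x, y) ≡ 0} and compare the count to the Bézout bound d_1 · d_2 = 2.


Common zeros: {(0, 2), (1, 1)}; count = 2; Bézout bound = 2.

deg(f) = 2, deg(g) = 1, so Bézout bound = 2.
Scan x ∈ F_5. For each x, list the y ∈ F_5 with f(x, y) ≡ 0 and those with g(x, y) ≡ 0 (mod 5); the common zeros in that column are the intersection.
  x = 0: f ≡ 0 at y ∈ {2}; g ≡ 0 at y ∈ {2}; common: {2}.
  x = 1: f ≡ 0 at y ∈ {1}; g ≡ 0 at y ∈ {1}; common: {1}.
  x = 2: f ≡ 0 at y ∈ {4}; g ≡ 0 at y ∈ {0}; common: ∅.
  x = 3: f ≡ 0 at y ∈ {1}; g ≡ 0 at y ∈ {4}; common: ∅.
  x = 4: f ≡ 0 at y ∈ {2}; g ≡ 0 at y ∈ {3}; common: ∅.
Collecting: common zeros = {(0, 2), (1, 1)}, so the count is 2.
Comparison with the Bézout bound: 2 ≤ 2 = deg(f)·deg(g), as expected for curves with no common component (the bound is attained).


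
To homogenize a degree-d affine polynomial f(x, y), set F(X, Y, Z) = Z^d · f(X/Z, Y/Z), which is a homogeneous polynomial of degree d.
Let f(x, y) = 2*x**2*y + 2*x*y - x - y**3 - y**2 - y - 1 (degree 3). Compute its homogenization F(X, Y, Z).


F(X, Y, Z) = 2*X**2*Y + 2*X*Y*Z - X*Z**2 - Y**3 - Y**2*Z - Y*Z**2 - Z**3

deg(f) = 3.
Substitute x = X/Z, y = Y/Z into f, then multiply by Z^3.
  monomial 2·x^2·y^1 ↦ 2·X^2·Y^1·Z^0.
  monomial 2·x^1·y^1 ↦ 2·X^1·Y^1·Z^1.
  monomial -1·x^1·y^0 ↦ -1·X^1·Y^0·Z^2.
  monomial -1·x^0·y^3 ↦ -1·X^0·Y^3·Z^0.
  monomial -1·x^0·y^2 ↦ -1·X^0·Y^2·Z^1.
  monomial -1·x^0·y^1 ↦ -1·X^0·Y^1·Z^2.
  monomial -1·x^0·y^0 ↦ -1·X^0·Y^0·Z^3.
Collecting: F(X, Y, Z) = 2*X**2*Y + 2*X*Y*Z - X*Z**2 - Y**3 - Y**2*Z - Y*Z**2 - Z**3.


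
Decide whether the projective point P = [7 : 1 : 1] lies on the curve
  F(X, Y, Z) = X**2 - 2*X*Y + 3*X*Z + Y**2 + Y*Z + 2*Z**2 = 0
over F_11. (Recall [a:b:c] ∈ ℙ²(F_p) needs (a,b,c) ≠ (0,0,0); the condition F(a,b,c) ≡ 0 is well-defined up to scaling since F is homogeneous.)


F(7,1,1) ≡ 5 (mod 11); P is NOT on the curve.

Evaluate F(7, 1, 1) term-by-term (mod 11).
  X**2 ↦ 1·49·1·1 = 49
  -2*X*Y ↦ -2·7·1·1 = -14
  3*X*Z ↦ 3·7·1·1 = 21
  Y**2 ↦ 1·1·1·1 = 1
  Y*Z ↦ 1·1·1·1 = 1
  2*Z**2 ↦ 2·1·1·1 = 2
Sum: F(7, 1, 1) = (49) + (-14) + (21) + (1) + (1) + (2) = 60.
Reducing mod 11: 60 ≡ 5 (mod 11).
Since F(a, b, c) ≡ 5 ≠ 0 (mod 11), P does NOT lie on the curve.


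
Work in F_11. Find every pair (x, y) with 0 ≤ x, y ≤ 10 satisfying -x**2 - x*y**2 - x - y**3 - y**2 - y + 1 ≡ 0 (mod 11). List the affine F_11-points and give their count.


Affine F_11-points: {(0, 5), (0, 8), (1, 8), (2, 4), (3, 0), (3, 3), (3, 4), (4, 10), (5, 10), (7, 0), (7, 5), (7, 9), (9, 3), (9, 6), (10, 9)}; count = 15.

For each of the 121 pairs (x, y) ∈ F_11², evaluate f(x, y) mod 11. Record the zeros.
  x = 0: [0↦1, 1↦9, 2↦9, 3↦6, 4↦5, 5↦0, 6↦7, 7↦9, 8↦0, 9↦7, 10↦2]  zeros at y ∈ {5, 8}
  x = 1: [0↦10, 1↦6, 2↦3, 3↦6, 4↦9, 5↦6, 6↦2, 7↦2, 8↦0, 9↦1, 10↦10]  zeros at y ∈ {8}
  x = 2: [0↦6, 1↦1, 2↦6, 3↦4, 4↦0, 5↦10, 6↦6, 7↦4, 8↦9, 9↦4, 10↦5]  zeros at y ∈ {4}
  x = 3: [0↦0, 1↦5, 2↦7, 3↦0, 4↦0, 5↦1, 6↦8, 7↦4, 8↦5, 9↦5, 10↦9]  zeros at y ∈ {0, 3, 4}
  x = 4: [0↦3, 1↦7, 2↦6, 3↦5, 4↦9, 5↦1, 6↦8, 7↦2, 8↦10, 9↦4, 10↦0]  zeros at y ∈ {10}
  x = 5: [0↦4, 1↦7, 2↦3, 3↦8, 4↦5, 5↦10, 6↦6, 7↦9, 8↦2, 9↦1, 10↦0]  zeros at y ∈ {10}
  x = 6: [0↦3, 1↦5, 2↦9, 3↦9, 4↦10, 5↦6, 6↦2, 7↦3, 8↦3, 9↦7, 10↦9]  zeros at y ∈ ∅
  x = 7: [0↦0, 1↦1, 2↦2, 3↦8, 4↦2, 5↦0, 6↦7, 7↦6, 8↦2, 9↦0, 10↦5]  zeros at y ∈ {0, 5, 9}
  x = 8: [0↦6, 1↦6, 2↦4, 3↦5, 4↦3, 5↦3, 6↦10, 7↦7, 8↦10, 9↦2, 10↦10]  zeros at y ∈ ∅
  x = 9: [0↦10, 1↦9, 2↦4, 3↦0, 4↦2, 5↦4, 6↦0, 7↦6, 8↦5, 9↦2, 10↦2]  zeros at y ∈ {3, 6}
  x = 10: [0↦1, 1↦10, 2↦2, 3↦4, 4↦10, 5↦3, 6↦10, 7↦3, 8↦9, 9↦0, 10↦3]  zeros at y ∈ {9}
Collecting zeros: affine points = {(0, 5), (0, 8), (1, 8), (2, 4), (3, 0), (3, 3), (3, 4), (4, 10), (5, 10), (7, 0), (7, 5), (7, 9), (9, 3), (9, 6), (10, 9)}.
Total count |C(F_11)_aff| = 15.


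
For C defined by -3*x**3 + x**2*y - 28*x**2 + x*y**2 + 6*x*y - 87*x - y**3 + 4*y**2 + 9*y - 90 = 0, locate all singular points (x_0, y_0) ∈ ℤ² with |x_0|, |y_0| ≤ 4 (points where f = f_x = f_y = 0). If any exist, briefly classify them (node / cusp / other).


Singular points: {(-3, 0)}; classification: node.

Compute partial derivatives:
  f_x = -9*x**2 + 2*x*y - 56*x + y**2 + 6*y - 87.
  f_y = x**2 + 2*x*y + 6*x - 3*y**2 + 8*y + 9.
Scan x_0 ∈ {−4, ..., 4}. For each x_0, f_y(x_0, y) is a polynomial in y; find its integer roots y ∈ {−4, ..., 4}, then test f_x and f at those candidates.
  x = -4: f_y(-4, y) = 1 - 3*y**2; no integer root y with |y| ≤ 4.
  x = -3: f_y(-3, y) = -3*y**2 + 2*y; vanishes at y ∈ {0}. (-3, 0): f_x = 0, f = 0 — SINGULAR.
  x = -2: f_y(-2, y) = -3*y**2 + 4*y + 1; no integer root y with |y| ≤ 4.
  x = -1: f_y(-1, y) = -3*y**2 + 6*y + 4; no integer root y with |y| ≤ 4.
  x = 0: f_y(0, y) = -3*y**2 + 8*y + 9; no integer root y with |y| ≤ 4.
  x = 1: f_y(1, y) = -3*y**2 + 10*y + 16; no integer root y with |y| ≤ 4.
  x = 2: f_y(2, y) = -3*y**2 + 12*y + 25; no integer root y with |y| ≤ 4.
  x = 3: f_y(3, y) = -3*y**2 + 14*y + 36; no integer root y with |y| ≤ 4.
  x = 4: f_y(4, y) = -3*y**2 + 16*y + 49; no integer root y with |y| ≤ 4.
Only singular point on the grid: (-3, 0).
Classify: substitute x = -3 + u, y = 0 + v and expand: f = -3*u**3 + u**2*v - u**2 + u*v**2 - v**3 + v**2.
No constant or linear terms (consistent with a singular point). Quadratic part: -u**2 + v**2. Cubic part: -3*u**3 + u**2*v + u*v**2 - v**3.
The quadratic part v**2 - u**2 = (v − u)(v + u) splits into two distinct linear factors, so there are two distinct tangent lines y − 0 = ±(x − -3) — this is a node (ordinary double point).
Classification: node.


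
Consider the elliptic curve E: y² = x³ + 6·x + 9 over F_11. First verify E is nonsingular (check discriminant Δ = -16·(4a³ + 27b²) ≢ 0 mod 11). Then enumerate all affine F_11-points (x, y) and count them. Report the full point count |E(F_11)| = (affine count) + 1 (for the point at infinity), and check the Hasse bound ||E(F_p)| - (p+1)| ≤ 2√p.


Affine points = {(0, 3), (0, 8), (1, 4), (1, 7), (4, 3), (4, 8), (7, 3), (7, 8), (9, 0)}; affine count = 9; |E(F_11)| = 10.

Discriminant check: Δ ∝ 4a³ + 27b² = 4·6³ + 27·9² = 4·216 + 27·81 ≡ 4 (mod 11). Nonzero ⇒ E is nonsingular.
For each x ∈ F_11, compute rhs = x³ + 6·x + 9 mod 11, then count y ∈ F_11 with y² ≡ rhs.
  x = 0: rhs = 9, matching y values: 3, 8 (2 points).
  x = 1: rhs = 5, matching y values: 4, 7 (2 points).
  x = 2: rhs = 7, matching y values: none (0 points).
  x = 3: rhs = 10, matching y values: none (0 points).
  x = 4: rhs = 9, matching y values: 3, 8 (2 points).
  x = 5: rhs = 10, matching y values: none (0 points).
  x = 6: rhs = 8, matching y values: none (0 points).
  x = 7: rhs = 9, matching y values: 3, 8 (2 points).
  x = 8: rhs = 8, matching y values: none (0 points).
  x = 9: rhs = 0, matching y values: 0 (1 points).
  x = 10: rhs = 2, matching y values: none (0 points).
Total affine count: 9.
Full point count |E(F_11)| = 9 + 1 = 10.
Hasse bound: |10 − (11+1)| = |-2| = 2 ≤ 2√11 ≈ 6.6332 ✓.


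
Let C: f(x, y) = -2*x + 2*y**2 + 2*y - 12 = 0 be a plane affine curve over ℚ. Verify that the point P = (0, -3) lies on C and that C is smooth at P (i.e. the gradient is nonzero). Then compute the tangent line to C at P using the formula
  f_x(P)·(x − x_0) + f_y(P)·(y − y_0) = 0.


Tangent line at P: -2*x - 10*y - 30 = 0.

Step 1: f(0, -3) = 0, so P lies on C.
Step 2: partial derivatives
  f_x(x, y) = -2, f_y(x, y) = 4*y + 2.
  f_x(P) = -2, f_y(P) = -10 (gradient nonzero, so P is smooth).
Step 3: tangent line at P: -2·(x − 0) + -10·(y − -3) = 0.
Expanding: -2*x - 10*y - 30 = 0.


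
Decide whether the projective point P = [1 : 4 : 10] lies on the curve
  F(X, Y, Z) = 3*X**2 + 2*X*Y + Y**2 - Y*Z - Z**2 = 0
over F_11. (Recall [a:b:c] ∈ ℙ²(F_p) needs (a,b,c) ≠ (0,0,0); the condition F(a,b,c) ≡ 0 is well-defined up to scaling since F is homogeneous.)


F(1,4,10) ≡ 8 (mod 11); P is NOT on the curve.

Evaluate F(1, 4, 10) term-by-term (mod 11).
  3*X**2 ↦ 3·1·1·1 = 3
  2*X*Y ↦ 2·1·4·1 = 8
  Y**2 ↦ 1·1·16·1 = 16
  -Y*Z ↦ -1·1·4·10 = -40
  -Z**2 ↦ -1·1·1·100 = -100
Sum: F(1, 4, 10) = (3) + (8) + (16) + (-40) + (-100) = -113.
Reducing mod 11: -113 ≡ 8 (mod 11).
Since F(a, b, c) ≡ 8 ≠ 0 (mod 11), P does NOT lie on the curve.


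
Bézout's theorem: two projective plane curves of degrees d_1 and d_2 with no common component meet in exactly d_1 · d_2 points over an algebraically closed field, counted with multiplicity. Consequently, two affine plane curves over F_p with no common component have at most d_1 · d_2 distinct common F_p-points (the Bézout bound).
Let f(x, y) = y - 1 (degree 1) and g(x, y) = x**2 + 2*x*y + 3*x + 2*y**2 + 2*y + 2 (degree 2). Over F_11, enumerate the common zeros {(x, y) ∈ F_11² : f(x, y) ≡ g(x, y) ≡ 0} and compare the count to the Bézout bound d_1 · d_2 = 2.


Common zeros: {(8, 1), (9, 1)}; count = 2; Bézout bound = 2.

deg(f) = 1, deg(g) = 2, so Bézout bound = 2.
Scan x ∈ F_11. For each x, list the y ∈ F_11 with f(x, y) ≡ 0 and those with g(x, y) ≡ 0 (mod 11); the common zeros in that column are the intersection.
  x = 0: f ≡ 0 at y ∈ {1}; g ≡ 0 at y ∈ ∅; common: ∅.
  x = 1: f ≡ 0 at y ∈ {1}; g ≡ 0 at y ∈ {2, 7}; common: ∅.
  x = 2: f ≡ 0 at y ∈ {1}; g ≡ 0 at y ∈ ∅; common: ∅.
  x = 3: f ≡ 0 at y ∈ {1}; g ≡ 0 at y ∈ {2, 5}; common: ∅.
  x = 4: f ≡ 0 at y ∈ {1}; g ≡ 0 at y ∈ {7, 10}; common: ∅.
  x = 5: f ≡ 0 at y ∈ {1}; g ≡ 0 at y ∈ ∅; common: ∅.
  x = 6: f ≡ 0 at y ∈ {1}; g ≡ 0 at y ∈ {5, 10}; common: ∅.
  x = 7: f ≡ 0 at y ∈ {1}; g ≡ 0 at y ∈ ∅; common: ∅.
  x = 8: f ≡ 0 at y ∈ {1}; g ≡ 0 at y ∈ {1}; common: {1}.
  x = 9: f ≡ 0 at y ∈ {1}; g ≡ 0 at y ∈ {0, 1}; common: {1}.
  x = 10: f ≡ 0 at y ∈ {1}; g ≡ 0 at y ∈ {0}; common: ∅.
Collecting: common zeros = {(8, 1), (9, 1)}, so the count is 2.
Comparison with the Bézout bound: 2 ≤ 2 = deg(f)·deg(g), as expected for curves with no common component (the bound is attained).


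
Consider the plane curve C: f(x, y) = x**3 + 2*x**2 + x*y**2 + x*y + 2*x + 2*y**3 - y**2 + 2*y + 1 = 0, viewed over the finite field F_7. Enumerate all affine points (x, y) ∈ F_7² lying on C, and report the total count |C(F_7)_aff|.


Affine F_7-points: {(1, 2), (2, 0), (2, 1), (2, 2), (4, 0), (5, 4), (6, 0)}; count = 7.

For each of the 49 pairs (x, y) ∈ F_7², evaluate f(x, y) mod 7. Record the zeros.
  x = 0: [0↦1, 1↦4, 2↦3, 3↦3, 4↦2, 5↦5, 6↦3]  zeros at y ∈ ∅
  x = 1: [0↦6, 1↦4, 2↦0, 3↦6, 4↦6, 5↦5, 6↦1]  zeros at y ∈ {2}
  x = 2: [0↦0, 1↦0, 2↦0, 3↦5, 4↦6, 5↦1, 6↦2]  zeros at y ∈ {0, 1, 2}
  x = 3: [0↦3, 1↦5, 2↦2, 3↦6, 4↦1, 5↦6, 6↦5]  zeros at y ∈ ∅
  x = 4: [0↦0, 1↦4, 2↦5, 3↦1, 4↦4, 5↦5, 6↦2]  zeros at y ∈ {0}
  x = 5: [0↦4, 1↦3, 2↦1, 3↦3, 4↦0, 5↦4, 6↦6]  zeros at y ∈ {4}
  x = 6: [0↦0, 1↦1, 2↦3, 3↦4, 4↦2, 5↦2, 6↦2]  zeros at y ∈ {0}
Collecting zeros: affine points = {(1, 2), (2, 0), (2, 1), (2, 2), (4, 0), (5, 4), (6, 0)}.
Total count |C(F_7)_aff| = 7.


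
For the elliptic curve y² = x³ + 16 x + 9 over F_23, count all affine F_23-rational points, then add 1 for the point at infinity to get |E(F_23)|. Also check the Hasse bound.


Affine points = {(0, 3), (0, 20), (1, 7), (1, 16), (2, 7), (2, 16), (7, 2), (7, 21), (9, 10), (9, 13), (15, 6), (15, 17), (20, 7), (20, 16)}; affine count = 14; |E(F_23)| = 15.

Discriminant check: Δ ∝ 4a³ + 27b² = 4·16³ + 27·9² = 4·4096 + 27·81 ≡ 10 (mod 23). Nonzero ⇒ E is nonsingular.
For each x ∈ F_23, compute rhs = x³ + 16·x + 9 mod 23, then count y ∈ F_23 with y² ≡ rhs.
  x = 0: rhs = 9, matching y values: 3, 20 (2 points).
  x = 1: rhs = 3, matching y values: 7, 16 (2 points).
  x = 2: rhs = 3, matching y values: 7, 16 (2 points).
  x = 3: rhs = 15, matching y values: none (0 points).
  x = 4: rhs = 22, matching y values: none (0 points).
  x = 5: rhs = 7, matching y values: none (0 points).
  x = 6: rhs = 22, matching y values: none (0 points).
  x = 7: rhs = 4, matching y values: 2, 21 (2 points).
  x = 8: rhs = 5, matching y values: none (0 points).
  x = 9: rhs = 8, matching y values: 10, 13 (2 points).
  x = 10: rhs = 19, matching y values: none (0 points).
  x = 11: rhs = 21, matching y values: none (0 points).
  x = 12: rhs = 20, matching y values: none (0 points).
  x = 13: rhs = 22, matching y values: none (0 points).
  x = 14: rhs = 10, matching y values: none (0 points).
  x = 15: rhs = 13, matching y values: 6, 17 (2 points).
  x = 16: rhs = 14, matching y values: none (0 points).
  x = 17: rhs = 19, matching y values: none (0 points).
  x = 18: rhs = 11, matching y values: none (0 points).
  x = 19: rhs = 19, matching y values: none (0 points).
  x = 20: rhs = 3, matching y values: 7, 16 (2 points).
  x = 21: rhs = 15, matching y values: none (0 points).
  x = 22: rhs = 15, matching y values: none (0 points).
Total affine count: 14.
Full point count |E(F_23)| = 14 + 1 = 15.
Hasse bound: |15 − (23+1)| = |-9| = 9 ≤ 2√23 ≈ 9.5917 ✓.


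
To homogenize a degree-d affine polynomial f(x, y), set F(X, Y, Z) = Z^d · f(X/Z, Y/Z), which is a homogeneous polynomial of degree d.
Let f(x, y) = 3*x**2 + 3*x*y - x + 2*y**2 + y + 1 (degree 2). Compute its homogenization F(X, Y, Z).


F(X, Y, Z) = 3*X**2 + 3*X*Y - X*Z + 2*Y**2 + Y*Z + Z**2

deg(f) = 2.
Substitute x = X/Z, y = Y/Z into f, then multiply by Z^2.
  monomial 3·x^2·y^0 ↦ 3·X^2·Y^0·Z^0.
  monomial 3·x^1·y^1 ↦ 3·X^1·Y^1·Z^0.
  monomial -1·x^1·y^0 ↦ -1·X^1·Y^0·Z^1.
  monomial 2·x^0·y^2 ↦ 2·X^0·Y^2·Z^0.
  monomial 1·x^0·y^1 ↦ 1·X^0·Y^1·Z^1.
  monomial 1·x^0·y^0 ↦ 1·X^0·Y^0·Z^2.
Collecting: F(X, Y, Z) = 3*X**2 + 3*X*Y - X*Z + 2*Y**2 + Y*Z + Z**2.


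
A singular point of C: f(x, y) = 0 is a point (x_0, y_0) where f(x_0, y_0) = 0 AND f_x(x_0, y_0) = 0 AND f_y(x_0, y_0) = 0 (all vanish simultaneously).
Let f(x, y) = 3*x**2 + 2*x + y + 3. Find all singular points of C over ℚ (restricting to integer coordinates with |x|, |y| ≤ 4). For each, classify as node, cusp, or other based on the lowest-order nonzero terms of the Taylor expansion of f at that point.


No singular points in the scanned grid; C is smooth there.

Compute partial derivatives:
  f_x = 6*x + 2.
  f_y = 1.
f_y = 1 is a nonzero constant, so f_y never vanishes: no point (x, y) can satisfy f = f_x = f_y = 0. In particular no (x, y) ∈ {−4, ..., 4}² is singular; the curve is smooth.


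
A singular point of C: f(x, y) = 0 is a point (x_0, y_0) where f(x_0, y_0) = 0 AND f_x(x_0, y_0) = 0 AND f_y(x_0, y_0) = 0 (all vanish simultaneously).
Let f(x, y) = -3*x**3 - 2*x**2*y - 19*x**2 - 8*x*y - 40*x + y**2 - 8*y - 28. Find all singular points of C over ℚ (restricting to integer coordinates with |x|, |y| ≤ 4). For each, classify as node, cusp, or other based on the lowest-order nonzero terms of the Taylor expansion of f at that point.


Singular points: {(-2, 0)}; classification: node.

Compute partial derivatives:
  f_x = -9*x**2 - 4*x*y - 38*x - 8*y - 40.
  f_y = -2*x**2 - 8*x + 2*y - 8.
Scan x_0 ∈ {−4, ..., 4}. For each x_0, f_y(x_0, y) is a polynomial in y; find its integer roots y ∈ {−4, ..., 4}, then test f_x and f at those candidates.
  x = -4: f_y(-4, y) = 2*y - 8; vanishes at y ∈ {4}. (-4, 4): f_x = 0 but f = 4 ≠ 0.
  x = -3: f_y(-3, y) = 2*y - 2; vanishes at y ∈ {1}. (-3, 1): f_x = -3 ≠ 0.
  x = -2: f_y(-2, y) = 2*y; vanishes at y ∈ {0}. (-2, 0): f_x = 0, f = 0 — SINGULAR.
  x = -1: f_y(-1, y) = 2*y - 2; vanishes at y ∈ {1}. (-1, 1): f_x = -15 ≠ 0.
  x = 0: f_y(0, y) = 2*y - 8; vanishes at y ∈ {4}. (0, 4): f_x = -72 ≠ 0.
  x = 1: f_y(1, y) = 2*y - 18; no integer root y with |y| ≤ 4.
  x = 2: f_y(2, y) = 2*y - 32; no integer root y with |y| ≤ 4.
  x = 3: f_y(3, y) = 2*y - 50; no integer root y with |y| ≤ 4.
  x = 4: f_y(4, y) = 2*y - 72; no integer root y with |y| ≤ 4.
Only singular point on the grid: (-2, 0).
Classify: substitute x = -2 + u, y = 0 + v and expand: f = -3*u**3 - 2*u**2*v - u**2 + v**2.
No constant or linear terms (consistent with a singular point). Quadratic part: -u**2 + v**2. Cubic part: -3*u**3 - 2*u**2*v.
The quadratic part v**2 - u**2 = (v − u)(v + u) splits into two distinct linear factors, so there are two distinct tangent lines y − 0 = ±(x − -2) — this is a node (ordinary double point).
Classification: node.


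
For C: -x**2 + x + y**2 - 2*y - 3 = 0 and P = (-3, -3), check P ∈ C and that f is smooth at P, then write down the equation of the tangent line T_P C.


Tangent line at P: 7*x - 8*y - 3 = 0.

Step 1: f(-3, -3) = 0, so P lies on C.
Step 2: partial derivatives
  f_x(x, y) = 1 - 2*x, f_y(x, y) = 2*y - 2.
  f_x(P) = 7, f_y(P) = -8 (gradient nonzero, so P is smooth).
Step 3: tangent line at P: 7·(x − -3) + -8·(y − -3) = 0.
Expanding: 7*x - 8*y - 3 = 0.


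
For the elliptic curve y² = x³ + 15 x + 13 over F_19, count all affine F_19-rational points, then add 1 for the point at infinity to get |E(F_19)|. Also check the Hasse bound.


Affine points = {(3, 3), (3, 16), (4, 2), (4, 17), (5, 2), (5, 17), (7, 9), (7, 10), (10, 2), (10, 17), (13, 7), (13, 12), (16, 6), (16, 13), (18, 4), (18, 15)}; affine count = 16; |E(F_19)| = 17.

Discriminant check: Δ ∝ 4a³ + 27b² = 4·15³ + 27·13² = 4·3375 + 27·169 ≡ 13 (mod 19). Nonzero ⇒ E is nonsingular.
For each x ∈ F_19, compute rhs = x³ + 15·x + 13 mod 19, then count y ∈ F_19 with y² ≡ rhs.
  x = 0: rhs = 13, matching y values: none (0 points).
  x = 1: rhs = 10, matching y values: none (0 points).
  x = 2: rhs = 13, matching y values: none (0 points).
  x = 3: rhs = 9, matching y values: 3, 16 (2 points).
  x = 4: rhs = 4, matching y values: 2, 17 (2 points).
  x = 5: rhs = 4, matching y values: 2, 17 (2 points).
  x = 6: rhs = 15, matching y values: none (0 points).
  x = 7: rhs = 5, matching y values: 9, 10 (2 points).
  x = 8: rhs = 18, matching y values: none (0 points).
  x = 9: rhs = 3, matching y values: none (0 points).
  x = 10: rhs = 4, matching y values: 2, 17 (2 points).
  x = 11: rhs = 8, matching y values: none (0 points).
  x = 12: rhs = 2, matching y values: none (0 points).
  x = 13: rhs = 11, matching y values: 7, 12 (2 points).
  x = 14: rhs = 3, matching y values: none (0 points).
  x = 15: rhs = 3, matching y values: none (0 points).
  x = 16: rhs = 17, matching y values: 6, 13 (2 points).
  x = 17: rhs = 13, matching y values: none (0 points).
  x = 18: rhs = 16, matching y values: 4, 15 (2 points).
Total affine count: 16.
Full point count |E(F_19)| = 16 + 1 = 17.
Hasse bound: |17 − (19+1)| = |-3| = 3 ≤ 2√19 ≈ 8.7178 ✓.


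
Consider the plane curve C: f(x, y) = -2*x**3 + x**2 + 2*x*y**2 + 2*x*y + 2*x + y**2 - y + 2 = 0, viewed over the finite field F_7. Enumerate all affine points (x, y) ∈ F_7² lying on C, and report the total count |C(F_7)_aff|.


Affine F_7-points: {(0, 4), (1, 1), (3, 6), (4, 3), (4, 4), (6, 2)}; count = 6.

For each of the 49 pairs (x, y) ∈ F_7², evaluate f(x, y) mod 7. Record the zeros.
  x = 0: [0↦2, 1↦2, 2↦4, 3↦1, 4↦0, 5↦1, 6↦4]  zeros at y ∈ {4}
  x = 1: [0↦3, 1↦0, 2↦3, 3↦5, 4↦6, 5↦6, 6↦5]  zeros at y ∈ {1}
  x = 2: [0↦1, 1↦2, 2↦6, 3↦6, 4↦2, 5↦1, 6↦3]  zeros at y ∈ ∅
  x = 3: [0↦5, 1↦3, 2↦1, 3↦6, 4↦4, 5↦2, 6↦0]  zeros at y ∈ {6}
  x = 4: [0↦3, 1↦5, 2↦4, 3↦0, 4↦0, 5↦4, 6↦5]  zeros at y ∈ {3, 4}
  x = 5: [0↦4, 1↦3, 2↦3, 3↦4, 4↦6, 5↦2, 6↦6]  zeros at y ∈ ∅
  x = 6: [0↦3, 1↦6, 2↦0, 3↦6, 4↦3, 5↦5, 6↦5]  zeros at y ∈ {2}
Collecting zeros: affine points = {(0, 4), (1, 1), (3, 6), (4, 3), (4, 4), (6, 2)}.
Total count |C(F_7)_aff| = 6.


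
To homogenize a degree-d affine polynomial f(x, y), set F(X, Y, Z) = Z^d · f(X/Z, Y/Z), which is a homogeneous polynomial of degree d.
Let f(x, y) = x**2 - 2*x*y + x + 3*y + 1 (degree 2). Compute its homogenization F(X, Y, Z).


F(X, Y, Z) = X**2 - 2*X*Y + X*Z + 3*Y*Z + Z**2

deg(f) = 2.
Substitute x = X/Z, y = Y/Z into f, then multiply by Z^2.
  monomial 1·x^2·y^0 ↦ 1·X^2·Y^0·Z^0.
  monomial -2·x^1·y^1 ↦ -2·X^1·Y^1·Z^0.
  monomial 1·x^1·y^0 ↦ 1·X^1·Y^0·Z^1.
  monomial 3·x^0·y^1 ↦ 3·X^0·Y^1·Z^1.
  monomial 1·x^0·y^0 ↦ 1·X^0·Y^0·Z^2.
Collecting: F(X, Y, Z) = X**2 - 2*X*Y + X*Z + 3*Y*Z + Z**2.


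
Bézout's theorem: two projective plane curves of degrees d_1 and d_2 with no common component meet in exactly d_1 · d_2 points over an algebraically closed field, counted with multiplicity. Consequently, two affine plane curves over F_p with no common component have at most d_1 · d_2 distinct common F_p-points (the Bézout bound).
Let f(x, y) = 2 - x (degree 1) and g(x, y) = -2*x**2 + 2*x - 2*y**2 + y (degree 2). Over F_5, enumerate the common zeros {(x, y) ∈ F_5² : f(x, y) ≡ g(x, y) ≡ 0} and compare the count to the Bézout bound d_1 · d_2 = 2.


Common zeros: {(2, 1), (2, 2)}; count = 2; Bézout bound = 2.

deg(f) = 1, deg(g) = 2, so Bézout bound = 2.
Scan x ∈ F_5. For each x, list the y ∈ F_5 with f(x, y) ≡ 0 and those with g(x, y) ≡ 0 (mod 5); the common zeros in that column are the intersection.
  x = 0: f ≡ 0 at y ∈ ∅; g ≡ 0 at y ∈ {0, 3}; common: ∅.
  x = 1: f ≡ 0 at y ∈ ∅; g ≡ 0 at y ∈ {0, 3}; common: ∅.
  x = 2: f ≡ 0 at y ∈ {0, 1, 2, 3, 4}; g ≡ 0 at y ∈ {1, 2}; common: {1, 2}.
  x = 3: f ≡ 0 at y ∈ ∅; g ≡ 0 at y ∈ {4}; common: ∅.
  x = 4: f ≡ 0 at y ∈ ∅; g ≡ 0 at y ∈ {1, 2}; common: ∅.
Collecting: common zeros = {(2, 1), (2, 2)}, so the count is 2.
Comparison with the Bézout bound: 2 ≤ 2 = deg(f)·deg(g), as expected for curves with no common component (the bound is attained).


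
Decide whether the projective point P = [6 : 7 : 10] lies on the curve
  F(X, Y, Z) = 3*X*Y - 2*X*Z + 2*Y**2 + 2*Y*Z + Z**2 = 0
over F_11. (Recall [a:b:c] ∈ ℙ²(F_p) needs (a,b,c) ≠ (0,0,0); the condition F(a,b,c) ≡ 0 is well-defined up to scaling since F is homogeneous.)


F(6,7,10) ≡ 3 (mod 11); P is NOT on the curve.

Evaluate F(6, 7, 10) term-by-term (mod 11).
  3*X*Y ↦ 3·6·7·1 = 126
  -2*X*Z ↦ -2·6·1·10 = -120
  2*Y**2 ↦ 2·1·49·1 = 98
  2*Y*Z ↦ 2·1·7·10 = 140
  Z**2 ↦ 1·1·1·100 = 100
Sum: F(6, 7, 10) = (126) + (-120) + (98) + (140) + (100) = 344.
Reducing mod 11: 344 ≡ 3 (mod 11).
Since F(a, b, c) ≡ 3 ≠ 0 (mod 11), P does NOT lie on the curve.


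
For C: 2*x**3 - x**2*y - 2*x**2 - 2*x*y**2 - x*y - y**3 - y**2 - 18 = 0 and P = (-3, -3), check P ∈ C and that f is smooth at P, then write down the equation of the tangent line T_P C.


Tangent line at P: 33*x - 63*y - 90 = 0.

Step 1: f(-3, -3) = 0, so P lies on C.
Step 2: partial derivatives
  f_x(x, y) = 6*x**2 - 2*x*y - 4*x - 2*y**2 - y, f_y(x, y) = -x**2 - 4*x*y - x - 3*y**2 - 2*y.
  f_x(P) = 33, f_y(P) = -63 (gradient nonzero, so P is smooth).
Step 3: tangent line at P: 33·(x − -3) + -63·(y − -3) = 0.
Expanding: 33*x - 63*y - 90 = 0.


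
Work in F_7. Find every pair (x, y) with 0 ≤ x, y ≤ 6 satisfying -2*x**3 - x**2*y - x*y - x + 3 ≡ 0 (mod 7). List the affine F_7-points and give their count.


Affine F_7-points: {(1, 0), (2, 1), (3, 6), (4, 3), (5, 0)}; count = 5.

For each of the 49 pairs (x, y) ∈ F_7², evaluate f(x, y) mod 7. Record the zeros.
  x = 0: [0↦3, 1↦3, 2↦3, 3↦3, 4↦3, 5↦3, 6↦3]  zeros at y ∈ ∅
  x = 1: [0↦0, 1↦5, 2↦3, 3↦1, 4↦6, 5↦4, 6↦2]  zeros at y ∈ {0}
  x = 2: [0↦6, 1↦0, 2↦1, 3↦2, 4↦3, 5↦4, 6↦5]  zeros at y ∈ {1}
  x = 3: [0↦2, 1↦4, 2↦6, 3↦1, 4↦3, 5↦5, 6↦0]  zeros at y ∈ {6}
  x = 4: [0↦4, 1↦5, 2↦6, 3↦0, 4↦1, 5↦2, 6↦3]  zeros at y ∈ {3}
  x = 5: [0↦0, 1↦5, 2↦3, 3↦1, 4↦6, 5↦4, 6↦2]  zeros at y ∈ {0}
  x = 6: [0↦6, 1↦6, 2↦6, 3↦6, 4↦6, 5↦6, 6↦6]  zeros at y ∈ ∅
Collecting zeros: affine points = {(1, 0), (2, 1), (3, 6), (4, 3), (5, 0)}.
Total count |C(F_7)_aff| = 5.


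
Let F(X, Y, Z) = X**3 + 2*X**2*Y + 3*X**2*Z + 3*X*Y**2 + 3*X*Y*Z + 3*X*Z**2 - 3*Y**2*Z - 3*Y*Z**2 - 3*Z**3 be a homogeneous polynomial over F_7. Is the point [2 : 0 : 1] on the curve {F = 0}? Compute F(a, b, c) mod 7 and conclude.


F(2,0,1) ≡ 2 (mod 7); P is NOT on the curve.

Evaluate F(2, 0, 1) term-by-term (mod 7).
  X**3 ↦ 1·8·1·1 = 8
  2*X**2*Y ↦ 2·4·0·1 = 0
  3*X**2*Z ↦ 3·4·1·1 = 12
  3*X*Y**2 ↦ 3·2·0·1 = 0
  3*X*Y*Z ↦ 3·2·0·1 = 0
  3*X*Z**2 ↦ 3·2·1·1 = 6
  -3*Y**2*Z ↦ -3·1·0·1 = 0
  -3*Y*Z**2 ↦ -3·1·0·1 = 0
  -3*Z**3 ↦ -3·1·1·1 = -3
Sum: F(2, 0, 1) = (8) + (0) + (12) + (0) + (0) + (6) + (0) + (0) + (-3) = 23.
Reducing mod 7: 23 ≡ 2 (mod 7).
Since F(a, b, c) ≡ 2 ≠ 0 (mod 7), P does NOT lie on the curve.


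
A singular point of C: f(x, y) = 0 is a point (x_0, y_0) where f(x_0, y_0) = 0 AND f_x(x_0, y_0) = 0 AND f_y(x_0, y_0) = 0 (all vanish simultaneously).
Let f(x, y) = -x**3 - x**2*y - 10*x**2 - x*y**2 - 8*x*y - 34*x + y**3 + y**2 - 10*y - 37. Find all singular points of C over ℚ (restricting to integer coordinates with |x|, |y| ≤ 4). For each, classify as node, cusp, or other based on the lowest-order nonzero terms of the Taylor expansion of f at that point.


Singular points: {(-3, -1)}; classification: cusp.

Compute partial derivatives:
  f_x = -3*x**2 - 2*x*y - 20*x - y**2 - 8*y - 34.
  f_y = -x**2 - 2*x*y - 8*x + 3*y**2 + 2*y - 10.
Scan x_0 ∈ {−4, ..., 4}. For each x_0, f_y(x_0, y) is a polynomial in y; find its integer roots y ∈ {−4, ..., 4}, then test f_x and f at those candidates.
  x = -4: f_y(-4, y) = 3*y**2 + 10*y + 6; no integer root y with |y| ≤ 4.
  x = -3: f_y(-3, y) = 3*y**2 + 8*y + 5; vanishes at y ∈ {-1}. (-3, -1): f_x = 0, f = 0 — SINGULAR.
  x = -2: f_y(-2, y) = 3*y**2 + 6*y + 2; no integer root y with |y| ≤ 4.
  x = -1: f_y(-1, y) = 3*y**2 + 4*y - 3; no integer root y with |y| ≤ 4.
  x = 0: f_y(0, y) = 3*y**2 + 2*y - 10; no integer root y with |y| ≤ 4.
  x = 1: f_y(1, y) = 3*y**2 - 19; no integer root y with |y| ≤ 4.
  x = 2: f_y(2, y) = 3*y**2 - 2*y - 30; no integer root y with |y| ≤ 4.
  x = 3: f_y(3, y) = 3*y**2 - 4*y - 43; no integer root y with |y| ≤ 4.
  x = 4: f_y(4, y) = 3*y**2 - 6*y - 58; no integer root y with |y| ≤ 4.
Only singular point on the grid: (-3, -1).
Classify: substitute x = -3 + u, y = -1 + v and expand: f = -u**3 - u**2*v - u*v**2 + v**3 + v**2.
No constant or linear terms (consistent with a singular point). Quadratic part: v**2. Cubic part: -u**3 - u**2*v - u*v**2 + v**3.
The quadratic part v**2 is a perfect square, so there is a single (double) tangent line v = 0, i.e. y = -1. Restricting the cubic part to that line (v = 0) leaves -u**3 ≠ 0, so f is not divisible by v and the branch is v² ≈ u**3 to lowest order — this is a cusp.
Classification: cusp.


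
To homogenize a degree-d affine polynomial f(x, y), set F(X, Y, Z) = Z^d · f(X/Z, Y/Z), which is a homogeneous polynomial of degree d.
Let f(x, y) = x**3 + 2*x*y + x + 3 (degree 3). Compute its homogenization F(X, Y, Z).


F(X, Y, Z) = X**3 + 2*X*Y*Z + X*Z**2 + 3*Z**3

deg(f) = 3.
Substitute x = X/Z, y = Y/Z into f, then multiply by Z^3.
  monomial 1·x^3·y^0 ↦ 1·X^3·Y^0·Z^0.
  monomial 2·x^1·y^1 ↦ 2·X^1·Y^1·Z^1.
  monomial 1·x^1·y^0 ↦ 1·X^1·Y^0·Z^2.
  monomial 3·x^0·y^0 ↦ 3·X^0·Y^0·Z^3.
Collecting: F(X, Y, Z) = X**3 + 2*X*Y*Z + X*Z**2 + 3*Z**3.


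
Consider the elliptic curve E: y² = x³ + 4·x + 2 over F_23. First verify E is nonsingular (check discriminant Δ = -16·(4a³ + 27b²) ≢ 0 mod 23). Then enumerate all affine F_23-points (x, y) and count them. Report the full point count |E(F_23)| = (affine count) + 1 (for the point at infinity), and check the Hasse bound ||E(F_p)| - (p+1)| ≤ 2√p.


Affine points = {(0, 5), (0, 18), (2, 8), (2, 15), (3, 8), (3, 15), (4, 6), (4, 17), (5, 3), (5, 20), (6, 9), (6, 14), (9, 10), (9, 13), (18, 8), (18, 15), (20, 3), (20, 20), (21, 3), (21, 20)}; affine count = 20; |E(F_23)| = 21.

Discriminant check: Δ ∝ 4a³ + 27b² = 4·4³ + 27·2² = 4·64 + 27·4 ≡ 19 (mod 23). Nonzero ⇒ E is nonsingular.
For each x ∈ F_23, compute rhs = x³ + 4·x + 2 mod 23, then count y ∈ F_23 with y² ≡ rhs.
  x = 0: rhs = 2, matching y values: 5, 18 (2 points).
  x = 1: rhs = 7, matching y values: none (0 points).
  x = 2: rhs = 18, matching y values: 8, 15 (2 points).
  x = 3: rhs = 18, matching y values: 8, 15 (2 points).
  x = 4: rhs = 13, matching y values: 6, 17 (2 points).
  x = 5: rhs = 9, matching y values: 3, 20 (2 points).
  x = 6: rhs = 12, matching y values: 9, 14 (2 points).
  x = 7: rhs = 5, matching y values: none (0 points).
  x = 8: rhs = 17, matching y values: none (0 points).
  x = 9: rhs = 8, matching y values: 10, 13 (2 points).
  x = 10: rhs = 7, matching y values: none (0 points).
  x = 11: rhs = 20, matching y values: none (0 points).
  x = 12: rhs = 7, matching y values: none (0 points).
  x = 13: rhs = 20, matching y values: none (0 points).
  x = 14: rhs = 19, matching y values: none (0 points).
  x = 15: rhs = 10, matching y values: none (0 points).
  x = 16: rhs = 22, matching y values: none (0 points).
  x = 17: rhs = 15, matching y values: none (0 points).
  x = 18: rhs = 18, matching y values: 8, 15 (2 points).
  x = 19: rhs = 14, matching y values: none (0 points).
  x = 20: rhs = 9, matching y values: 3, 20 (2 points).
  x = 21: rhs = 9, matching y values: 3, 20 (2 points).
  x = 22: rhs = 20, matching y values: none (0 points).
Total affine count: 20.
Full point count |E(F_23)| = 20 + 1 = 21.
Hasse bound: |21 − (23+1)| = |-3| = 3 ≤ 2√23 ≈ 9.5917 ✓.


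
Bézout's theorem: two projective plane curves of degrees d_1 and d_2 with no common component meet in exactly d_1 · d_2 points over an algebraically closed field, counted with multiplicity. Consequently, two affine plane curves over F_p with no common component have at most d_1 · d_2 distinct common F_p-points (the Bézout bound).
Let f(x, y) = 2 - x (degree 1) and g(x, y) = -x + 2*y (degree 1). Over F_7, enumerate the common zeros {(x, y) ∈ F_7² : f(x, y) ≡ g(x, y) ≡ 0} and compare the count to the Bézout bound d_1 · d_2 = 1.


Common zeros: {(2, 1)}; count = 1; Bézout bound = 1.

deg(f) = 1, deg(g) = 1, so Bézout bound = 1.
Scan x ∈ F_7. For each x, list the y ∈ F_7 with f(x, y) ≡ 0 and those with g(x, y) ≡ 0 (mod 7); the common zeros in that column are the intersection.
  x = 0: f ≡ 0 at y ∈ ∅; g ≡ 0 at y ∈ {0}; common: ∅.
  x = 1: f ≡ 0 at y ∈ ∅; g ≡ 0 at y ∈ {4}; common: ∅.
  x = 2: f ≡ 0 at y ∈ {0, 1, 2, 3, 4, 5, 6}; g ≡ 0 at y ∈ {1}; common: {1}.
  x = 3: f ≡ 0 at y ∈ ∅; g ≡ 0 at y ∈ {5}; common: ∅.
  x = 4: f ≡ 0 at y ∈ ∅; g ≡ 0 at y ∈ {2}; common: ∅.
  x = 5: f ≡ 0 at y ∈ ∅; g ≡ 0 at y ∈ {6}; common: ∅.
  x = 6: f ≡ 0 at y ∈ ∅; g ≡ 0 at y ∈ {3}; common: ∅.
Collecting: common zeros = {(2, 1)}, so the count is 1.
Comparison with the Bézout bound: 1 ≤ 1 = deg(f)·deg(g), as expected for curves with no common component (the bound is attained).


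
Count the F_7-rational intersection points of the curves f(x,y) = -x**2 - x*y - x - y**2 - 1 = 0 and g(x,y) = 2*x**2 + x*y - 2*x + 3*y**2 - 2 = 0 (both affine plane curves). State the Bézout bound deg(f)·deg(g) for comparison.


Common zeros: ∅; count = 0; Bézout bound = 4.

deg(f) = 2, deg(g) = 2, so Bézout bound = 4.
Scan x ∈ F_7. For each x, list the y ∈ F_7 with f(x, y) ≡ 0 and those with g(x, y) ≡ 0 (mod 7); the common zeros in that column are the intersection.
  x = 0: f ≡ 0 at y ∈ ∅; g ≡ 0 at y ∈ ∅; common: ∅.
  x = 1: f ≡ 0 at y ∈ ∅; g ≡ 0 at y ∈ {3, 6}; common: ∅.
  x = 2: f ≡ 0 at y ∈ {0, 5}; g ≡ 0 at y ∈ {1, 3}; common: ∅.
  x = 3: f ≡ 0 at y ∈ ∅; g ≡ 0 at y ∈ {2, 4}; common: ∅.
  x = 4: f ≡ 0 at y ∈ {0, 3}; g ≡ 0 at y ∈ {2, 6}; common: ∅.
  x = 5: f ≡ 0 at y ∈ ∅; g ≡ 0 at y ∈ ∅; common: ∅.
  x = 6: f ≡ 0 at y ∈ {3, 5}; g ≡ 0 at y ∈ ∅; common: ∅.
Collecting: common zeros = ∅, so the count is 0.
Comparison with the Bézout bound: 0 ≤ 4 = deg(f)·deg(g), as expected for curves with no common component (the affine F_7-count falls short of the bound because intersections may lie at infinity, over extension fields, or carry multiplicity).


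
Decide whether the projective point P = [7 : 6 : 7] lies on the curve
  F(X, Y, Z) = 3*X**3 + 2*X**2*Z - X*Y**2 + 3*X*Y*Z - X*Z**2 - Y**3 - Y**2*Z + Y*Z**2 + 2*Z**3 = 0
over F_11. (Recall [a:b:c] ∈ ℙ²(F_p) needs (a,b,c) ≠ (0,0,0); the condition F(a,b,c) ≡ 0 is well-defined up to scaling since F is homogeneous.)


F(7,6,7) ≡ 6 (mod 11); P is NOT on the curve.

Evaluate F(7, 6, 7) term-by-term (mod 11).
  3*X**3 ↦ 3·343·1·1 = 1029
  2*X**2*Z ↦ 2·49·1·7 = 686
  -X*Y**2 ↦ -1·7·36·1 = -252
  3*X*Y*Z ↦ 3·7·6·7 = 882
  -X*Z**2 ↦ -1·7·1·49 = -343
  -Y**3 ↦ -1·1·216·1 = -216
  -Y**2*Z ↦ -1·1·36·7 = -252
  Y*Z**2 ↦ 1·1·6·49 = 294
  2*Z**3 ↦ 2·1·1·343 = 686
Sum: F(7, 6, 7) = (1029) + (686) + (-252) + (882) + (-343) + (-216) + (-252) + (294) + (686) = 2514.
Reducing mod 11: 2514 ≡ 6 (mod 11).
Since F(a, b, c) ≡ 6 ≠ 0 (mod 11), P does NOT lie on the curve.


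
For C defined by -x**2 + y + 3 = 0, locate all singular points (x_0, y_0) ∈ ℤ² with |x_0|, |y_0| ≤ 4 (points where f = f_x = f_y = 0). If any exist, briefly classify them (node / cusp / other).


No singular points in the scanned grid; C is smooth there.

Compute partial derivatives:
  f_x = -2*x.
  f_y = 1.
f_y = 1 is a nonzero constant, so f_y never vanishes: no point (x, y) can satisfy f = f_x = f_y = 0. In particular no (x, y) ∈ {−4, ..., 4}² is singular; the curve is smooth.


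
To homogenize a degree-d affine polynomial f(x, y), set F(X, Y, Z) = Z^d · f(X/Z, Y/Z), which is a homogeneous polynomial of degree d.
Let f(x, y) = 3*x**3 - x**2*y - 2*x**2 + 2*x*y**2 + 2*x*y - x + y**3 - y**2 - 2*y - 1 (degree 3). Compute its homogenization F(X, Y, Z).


F(X, Y, Z) = 3*X**3 - X**2*Y - 2*X**2*Z + 2*X*Y**2 + 2*X*Y*Z - X*Z**2 + Y**3 - Y**2*Z - 2*Y*Z**2 - Z**3

deg(f) = 3.
Substitute x = X/Z, y = Y/Z into f, then multiply by Z^3.
  monomial 3·x^3·y^0 ↦ 3·X^3·Y^0·Z^0.
  monomial -1·x^2·y^1 ↦ -1·X^2·Y^1·Z^0.
  monomial -2·x^2·y^0 ↦ -2·X^2·Y^0·Z^1.
  monomial 2·x^1·y^2 ↦ 2·X^1·Y^2·Z^0.
  monomial 2·x^1·y^1 ↦ 2·X^1·Y^1·Z^1.
  monomial -1·x^1·y^0 ↦ -1·X^1·Y^0·Z^2.
  monomial 1·x^0·y^3 ↦ 1·X^0·Y^3·Z^0.
  monomial -1·x^0·y^2 ↦ -1·X^0·Y^2·Z^1.
  monomial -2·x^0·y^1 ↦ -2·X^0·Y^1·Z^2.
  monomial -1·x^0·y^0 ↦ -1·X^0·Y^0·Z^3.
Collecting: F(X, Y, Z) = 3*X**3 - X**2*Y - 2*X**2*Z + 2*X*Y**2 + 2*X*Y*Z - X*Z**2 + Y**3 - Y**2*Z - 2*Y*Z**2 - Z**3.


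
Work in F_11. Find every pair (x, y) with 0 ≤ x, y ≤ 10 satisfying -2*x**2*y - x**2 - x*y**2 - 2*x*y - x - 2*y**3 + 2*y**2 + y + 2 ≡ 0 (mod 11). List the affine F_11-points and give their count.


Affine F_11-points: {(0, 6), (1, 0), (2, 4), (3, 6), (5, 3), (5, 4), (5, 8), (8, 2), (9, 0), (9, 5), (9, 8), (10, 2), (10, 3)}; count = 13.

For each of the 121 pairs (x, y) ∈ F_11², evaluate f(x, y) mod 11. Record the zeros.
  x = 0: [0↦2, 1↦3, 2↦7, 3↦2, 4↦9, 5↦5, 6↦0, 7↦4, 8↦5, 9↦2, 10↦5]  zeros at y ∈ {6}
  x = 1: [0↦0, 1↦7, 2↦4, 3↦1, 4↦8, 5↦2, 6↦4, 7↦2, 8↦6, 9↦4, 10↦6]  zeros at y ∈ {0}
  x = 2: [0↦7, 1↦5, 2↦2, 3↦8, 4↦0, 5↦10, 6↦4, 7↦3, 8↦6, 9↦1, 10↦9]  zeros at y ∈ {4}
  x = 3: [0↦1, 1↦8, 2↦1, 3↦1, 4↦7, 5↦7, 6↦0, 7↦7, 8↦5, 9↦4, 10↦3]  zeros at y ∈ {6}
  x = 4: [0↦4, 1↦5, 2↦1, 3↦2, 4↦7, 5↦4, 6↦3, 7↦3, 8↦3, 9↦2, 10↦10]  zeros at y ∈ ∅
  x = 5: [0↦5, 1↦7, 2↦2, 3↦0, 4↦0, 5↦1, 6↦2, 7↦2, 8↦0, 9↦6, 10↦8]  zeros at y ∈ {3, 4, 8}
  x = 6: [0↦4, 1↦3, 2↦4, 3↦6, 4↦8, 5↦9, 6↦8, 7↦4, 8↦7, 9↦5, 10↦8]  zeros at y ∈ ∅
  x = 7: [0↦1, 1↦4, 2↦7, 3↦9, 4↦9, 5↦6, 6↦10, 7↦9, 8↦2, 9↦10, 10↦10]  zeros at y ∈ ∅
  x = 8: [0↦7, 1↦10, 2↦0, 3↦9, 4↦3, 5↦3, 6↦8, 7↦6, 8↦7, 9↦10, 10↦3]  zeros at y ∈ {2}
  x = 9: [0↦0, 1↦10, 2↦5, 3↦6, 4↦1, 5↦0, 6↦2, 7↦6, 8↦0, 9↦5, 10↦9]  zeros at y ∈ {0, 5, 8}
  x = 10: [0↦2, 1↦4, 2↦0, 3↦0, 4↦3, 5↦8, 6↦3, 7↦9, 8↦3, 9↦6, 10↦6]  zeros at y ∈ {2, 3}
Collecting zeros: affine points = {(0, 6), (1, 0), (2, 4), (3, 6), (5, 3), (5, 4), (5, 8), (8, 2), (9, 0), (9, 5), (9, 8), (10, 2), (10, 3)}.
Total count |C(F_11)_aff| = 13.


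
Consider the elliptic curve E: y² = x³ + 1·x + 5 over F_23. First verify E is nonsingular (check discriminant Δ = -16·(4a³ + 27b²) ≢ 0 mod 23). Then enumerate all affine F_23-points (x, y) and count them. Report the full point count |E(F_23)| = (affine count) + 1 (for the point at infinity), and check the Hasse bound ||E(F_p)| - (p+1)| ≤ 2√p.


Affine points = {(3, 9), (3, 14), (4, 2), (4, 21), (10, 7), (10, 16), (11, 6), (11, 17), (14, 7), (14, 16), (16, 0), (17, 6), (17, 17), (18, 6), (18, 17), (19, 11), (19, 12), (21, 8), (21, 15), (22, 7), (22, 16)}; affine count = 21; |E(F_23)| = 22.

Discriminant check: Δ ∝ 4a³ + 27b² = 4·1³ + 27·5² = 4·1 + 27·25 ≡ 12 (mod 23). Nonzero ⇒ E is nonsingular.
For each x ∈ F_23, compute rhs = x³ + 1·x + 5 mod 23, then count y ∈ F_23 with y² ≡ rhs.
  x = 0: rhs = 5, matching y values: none (0 points).
  x = 1: rhs = 7, matching y values: none (0 points).
  x = 2: rhs = 15, matching y values: none (0 points).
  x = 3: rhs = 12, matching y values: 9, 14 (2 points).
  x = 4: rhs = 4, matching y values: 2, 21 (2 points).
  x = 5: rhs = 20, matching y values: none (0 points).
  x = 6: rhs = 20, matching y values: none (0 points).
  x = 7: rhs = 10, matching y values: none (0 points).
  x = 8: rhs = 19, matching y values: none (0 points).
  x = 9: rhs = 7, matching y values: none (0 points).
  x = 10: rhs = 3, matching y values: 7, 16 (2 points).
  x = 11: rhs = 13, matching y values: 6, 17 (2 points).
  x = 12: rhs = 20, matching y values: none (0 points).
  x = 13: rhs = 7, matching y values: none (0 points).
  x = 14: rhs = 3, matching y values: 7, 16 (2 points).
  x = 15: rhs = 14, matching y values: none (0 points).
  x = 16: rhs = 0, matching y values: 0 (1 points).
  x = 17: rhs = 13, matching y values: 6, 17 (2 points).
  x = 18: rhs = 13, matching y values: 6, 17 (2 points).
  x = 19: rhs = 6, matching y values: 11, 12 (2 points).
  x = 20: rhs = 21, matching y values: none (0 points).
  x = 21: rhs = 18, matching y values: 8, 15 (2 points).
  x = 22: rhs = 3, matching y values: 7, 16 (2 points).
Total affine count: 21.
Full point count |E(F_23)| = 21 + 1 = 22.
Hasse bound: |22 − (23+1)| = |-2| = 2 ≤ 2√23 ≈ 9.5917 ✓.


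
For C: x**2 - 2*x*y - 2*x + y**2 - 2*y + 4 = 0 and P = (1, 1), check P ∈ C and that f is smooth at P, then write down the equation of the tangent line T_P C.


Tangent line at P: -2*x - 2*y + 4 = 0.

Step 1: f(1, 1) = 0, so P lies on C.
Step 2: partial derivatives
  f_x(x, y) = 2*x - 2*y - 2, f_y(x, y) = -2*x + 2*y - 2.
  f_x(P) = -2, f_y(P) = -2 (gradient nonzero, so P is smooth).
Step 3: tangent line at P: -2·(x − 1) + -2·(y − 1) = 0.
Expanding: -2*x - 2*y + 4 = 0.
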